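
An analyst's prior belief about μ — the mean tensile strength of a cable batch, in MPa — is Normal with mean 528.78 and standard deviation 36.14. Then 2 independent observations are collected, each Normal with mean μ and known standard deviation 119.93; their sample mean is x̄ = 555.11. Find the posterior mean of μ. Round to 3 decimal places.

Posterior mean ≈ 532.827

With known σ, the Normal prior is conjugate. Weight on the data is w = (n/σ²)/(n/σ² + 1/τ₀²) = 0.00013905/(0.00013905+0.00076564) = 0.15370.
Posterior mean = w·x̄ + (1−w)·μ₀ = 0.15370·555.11 + 0.84630·528.78 = 532.827.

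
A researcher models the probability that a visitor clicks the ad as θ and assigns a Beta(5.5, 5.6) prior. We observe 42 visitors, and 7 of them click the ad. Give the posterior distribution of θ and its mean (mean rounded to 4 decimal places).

Posterior: Beta(12.5, 40.6); mean ≈ 0.2354

Observing 7 successes and 35 failures updates Beta(5.5, 5.6) by adding the success and failure counts to the two shape parameters: α = 5.5+7 = 12.5, β = 5.6+35 = 40.6.
E[θ | data] = 12.5/(12.5+40.6) = 0.2354.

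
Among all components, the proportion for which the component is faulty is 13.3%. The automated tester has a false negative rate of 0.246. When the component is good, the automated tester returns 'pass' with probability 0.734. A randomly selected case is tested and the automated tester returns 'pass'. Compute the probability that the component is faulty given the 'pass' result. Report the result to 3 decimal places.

Let H be the event that the component is faulty. P(H) = 0.133, so P(¬H) = 0.867. With E the 'pass' result, P(E|H) = 0.246 and P(E|¬H) = 0.734.
P(E) = 0.246·0.133 + 0.734·0.867 = 0.032718 + 0.63638 = 0.66910.
By Bayes' theorem, P(H|E) = 0.032718 / 0.66910 = 0.049.

P(H | E) ≈ 0.049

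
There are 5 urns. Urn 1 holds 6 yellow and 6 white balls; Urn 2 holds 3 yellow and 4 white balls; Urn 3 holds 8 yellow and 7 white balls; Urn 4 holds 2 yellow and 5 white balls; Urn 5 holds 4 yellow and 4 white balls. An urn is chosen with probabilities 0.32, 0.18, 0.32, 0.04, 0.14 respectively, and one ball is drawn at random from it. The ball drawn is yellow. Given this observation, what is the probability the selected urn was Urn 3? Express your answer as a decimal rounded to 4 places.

P(yellow|Urn 1) = 0.5; P(yellow|Urn 2) = 0.4286; P(yellow|Urn 3) = 0.5333; P(yellow|Urn 4) = 0.2857; P(yellow|Urn 5) = 0.5.
Prior × likelihood for each source: 0.32·0.5=0.1600, 0.18·0.4286=0.07714, 0.32·0.5333=0.1707, 0.04·0.2857=0.01143, 0.14·0.5=0.07000. Summing gives P(yellow) = 0.48924.
P(Urn 3 | yellow) = 0.1707 / 0.48924 = 0.3488.

Posterior probability ≈ 0.3488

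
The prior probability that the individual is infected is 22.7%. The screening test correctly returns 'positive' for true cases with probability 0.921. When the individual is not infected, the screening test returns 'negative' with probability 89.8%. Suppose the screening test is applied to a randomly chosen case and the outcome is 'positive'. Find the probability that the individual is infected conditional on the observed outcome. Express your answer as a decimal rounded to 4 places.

Let H be the event that the individual is infected. P(H) = 0.227, so P(¬H) = 0.773. With E the 'positive' result, P(E|H) = 0.921 and P(E|¬H) = 0.102.
P(E) = 0.921·0.227 + 0.102·0.773 = 0.20907 + 0.078846 = 0.28791.
By Bayes' theorem, P(H|E) = 0.20907 / 0.28791 = 0.7261.

P(H | E) ≈ 0.7261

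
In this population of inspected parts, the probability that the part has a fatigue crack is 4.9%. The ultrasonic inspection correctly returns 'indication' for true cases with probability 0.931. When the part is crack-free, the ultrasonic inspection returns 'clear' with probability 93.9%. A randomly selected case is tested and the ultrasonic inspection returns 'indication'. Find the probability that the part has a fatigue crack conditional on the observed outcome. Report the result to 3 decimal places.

Write H for 'the part has a fatigue crack'. Prior odds H:¬H = 0.049/0.951 = 0.051525. For the 'indication' outcome, the likelihood ratio is 0.931/0.061 = 15.262.
Posterior odds = 0.051525 × 15.262 = 0.78639, so P(H|E) = 0.78639/(1+0.78639) = 0.440.

P(H | E) ≈ 0.440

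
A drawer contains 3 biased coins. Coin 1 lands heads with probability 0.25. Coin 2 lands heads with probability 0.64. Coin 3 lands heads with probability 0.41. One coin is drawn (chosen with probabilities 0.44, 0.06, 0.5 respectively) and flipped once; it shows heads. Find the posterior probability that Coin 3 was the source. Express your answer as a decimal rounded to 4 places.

P(heads|C1) = 0.25; P(heads|C2) = 0.64; P(heads|C3) = 0.41.
Prior × likelihood for each source: 0.44·0.25=0.1100, 0.06·0.64=0.03840, 0.5·0.41=0.2050. Summing gives P(heads) = 0.35340.
P(Coin 3 | heads) = 0.2050 / 0.35340 = 0.5801.

Posterior probability ≈ 0.5801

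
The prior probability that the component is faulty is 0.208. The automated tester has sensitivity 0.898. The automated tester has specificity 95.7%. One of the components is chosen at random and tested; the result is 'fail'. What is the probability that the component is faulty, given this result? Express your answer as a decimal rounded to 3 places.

Write H for 'the component is faulty'. Prior odds H:¬H = 0.208/0.792 = 0.26263. For the 'fail' outcome, the likelihood ratio is 0.898/0.043 = 20.884.
Posterior odds = 0.26263 × 20.884 = 5.4846, so P(H|E) = 5.4846/(1+5.4846) = 0.846.

P(H | E) ≈ 0.846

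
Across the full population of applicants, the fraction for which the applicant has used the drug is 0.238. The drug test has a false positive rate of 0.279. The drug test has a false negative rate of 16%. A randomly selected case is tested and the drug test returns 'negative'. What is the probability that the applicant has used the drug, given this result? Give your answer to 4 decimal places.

P(H | E) ≈ 0.0648

Write H for 'the applicant has used the drug'. Prior odds H:¬H = 0.238/0.762 = 0.31234. For the 'negative' outcome, the likelihood ratio is 0.16/0.721 = 0.22191.
Posterior odds = 0.31234 × 0.22191 = 0.069312, so P(H|E) = 0.069312/(1+0.069312) = 0.0648.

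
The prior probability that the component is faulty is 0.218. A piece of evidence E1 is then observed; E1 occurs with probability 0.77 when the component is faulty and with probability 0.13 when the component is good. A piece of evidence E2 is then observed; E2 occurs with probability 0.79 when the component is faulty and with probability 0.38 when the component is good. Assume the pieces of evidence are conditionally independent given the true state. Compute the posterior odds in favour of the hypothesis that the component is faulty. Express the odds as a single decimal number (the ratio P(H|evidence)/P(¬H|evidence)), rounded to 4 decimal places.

Prior odds = 0.218/(1−0.218) = 0.27877.
Likelihood ratio for E1 = 0.77/0.13 = 5.9231.
Likelihood ratio for E2 = 0.79/0.38 = 2.0789.
Posterior odds = prior odds × LR₁ × LR₂ = 3.4327.

Posterior odds ≈ 3.4327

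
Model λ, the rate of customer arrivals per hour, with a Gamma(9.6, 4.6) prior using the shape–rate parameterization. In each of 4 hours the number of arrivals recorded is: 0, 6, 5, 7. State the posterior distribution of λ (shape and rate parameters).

Posterior: Gamma(shape=27.6, rate=8.6)

Total count ∑xᵢ = 18 over n = 4 hours.
Gamma is conjugate to the Poisson likelihood: posterior is Gamma(shape = 9.6+18 = 27.6, rate = 4.6+4 = 8.6).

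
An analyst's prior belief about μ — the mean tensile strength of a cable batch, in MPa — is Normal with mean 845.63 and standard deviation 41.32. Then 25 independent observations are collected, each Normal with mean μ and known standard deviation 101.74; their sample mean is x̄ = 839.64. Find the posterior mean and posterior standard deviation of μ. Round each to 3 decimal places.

Prior precision 1/τ₀² = 1/41.32² = 0.00058571; data precision n/σ² = 25/101.74² = 0.00241522.
Posterior precision = 0.00058571 + 0.00241522 = 0.00300092, giving posterior SD = 1/√0.00300092 = 18.255.
Posterior mean = (0.00058571·845.63 + 0.00241522·839.64) / 0.00300092 = 840.809.

Posterior mean ≈ 840.809; posterior SD ≈ 18.255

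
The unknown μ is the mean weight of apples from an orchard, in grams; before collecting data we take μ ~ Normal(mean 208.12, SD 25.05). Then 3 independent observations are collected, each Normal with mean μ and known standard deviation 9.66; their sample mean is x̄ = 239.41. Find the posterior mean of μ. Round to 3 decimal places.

Posterior mean ≈ 237.932

With known σ, the Normal prior is conjugate. Weight on the data is w = (n/σ²)/(n/σ² + 1/τ₀²) = 0.0321490/(0.0321490+0.00159362) = 0.95277.
Posterior mean = w·x̄ + (1−w)·μ₀ = 0.95277·239.41 + 0.047229·208.12 = 237.932.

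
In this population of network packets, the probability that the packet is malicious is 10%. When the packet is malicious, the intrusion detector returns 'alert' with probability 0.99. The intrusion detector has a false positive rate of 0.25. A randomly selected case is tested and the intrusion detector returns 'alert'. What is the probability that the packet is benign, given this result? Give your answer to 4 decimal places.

Write H for 'the packet is malicious'. Prior odds H:¬H = 0.1/0.9 = 0.11111. For the 'alert' outcome, the likelihood ratio is 0.99/0.25 = 3.9600.
Posterior odds = 0.11111 × 3.9600 = 0.44000, so P(H|E) = 0.44000/(1+0.44000) = 0.3056. Then P(¬H|E) = 1 − 0.3056 = 0.6944.

P(¬H | E) ≈ 0.6944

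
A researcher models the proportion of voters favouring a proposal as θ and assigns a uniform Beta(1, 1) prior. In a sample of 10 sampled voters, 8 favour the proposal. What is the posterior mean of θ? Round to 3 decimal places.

Posterior mean ≈ 0.750

The binomial likelihood is conjugate to the Beta prior: with 8 successes and 2 failures, the posterior is Beta(1+8, 1+2) = Beta(9, 3).
Posterior mean = α/(α+β) = 9/12 = 0.750.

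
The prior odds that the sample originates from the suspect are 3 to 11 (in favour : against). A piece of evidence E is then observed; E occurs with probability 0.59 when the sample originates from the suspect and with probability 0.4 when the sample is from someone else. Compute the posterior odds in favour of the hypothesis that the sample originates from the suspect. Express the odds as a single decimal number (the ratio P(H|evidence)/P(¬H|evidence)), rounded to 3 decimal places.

Posterior odds ≈ 0.402

Prior odds = 3/11 = 0.27273. In log-odds, ln(0.27273) = -1.2993.
Add log likelihood ratio: ln(1.4750) = 0.38866.
Posterior log-odds = -0.91062, so posterior odds = exp(-0.91062) = 0.40227.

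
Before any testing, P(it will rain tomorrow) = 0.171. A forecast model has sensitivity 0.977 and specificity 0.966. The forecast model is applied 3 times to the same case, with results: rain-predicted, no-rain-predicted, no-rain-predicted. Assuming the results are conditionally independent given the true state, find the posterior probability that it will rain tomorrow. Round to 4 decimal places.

With H the event that it will rain tomorrow, the joint likelihood of the observed sequence is P(data|H) = 0.977·0.023·0.023 = 0.00051683 and P(data|¬H) = 0.034·0.966·0.966 = 0.031727.
Bayes: P(H|data) = 0.171·0.00051683 / (0.171·0.00051683 + 0.829·0.031727) = 0.00008838/0.026390 = 0.0033.

Posterior P(H) ≈ 0.0033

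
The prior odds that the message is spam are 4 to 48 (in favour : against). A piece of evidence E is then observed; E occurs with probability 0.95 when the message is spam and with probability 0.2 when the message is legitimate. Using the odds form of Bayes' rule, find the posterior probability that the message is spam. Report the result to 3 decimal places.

Posterior probability ≈ 0.284

Prior odds = 4/48 = 0.083333.
Likelihood ratio for E = 0.95/0.2 = 4.7500.
Posterior odds = prior odds × LR = 0.39583.
Posterior probability = odds/(1+odds) = 0.39583/1.3958 = 0.284.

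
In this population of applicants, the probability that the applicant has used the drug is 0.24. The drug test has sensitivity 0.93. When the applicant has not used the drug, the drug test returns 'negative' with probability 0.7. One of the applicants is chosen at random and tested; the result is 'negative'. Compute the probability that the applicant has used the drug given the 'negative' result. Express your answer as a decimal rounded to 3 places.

Let H be the event that the applicant has used the drug. P(H) = 0.24, so P(¬H) = 0.76. With E the 'negative' result, P(E|H) = 0.07 and P(E|¬H) = 0.7.
P(E) = 0.07·0.24 + 0.7·0.76 = 0.016800 + 0.53200 = 0.54880.
By Bayes' theorem, P(H|E) = 0.016800 / 0.54880 = 0.031.

P(H | E) ≈ 0.031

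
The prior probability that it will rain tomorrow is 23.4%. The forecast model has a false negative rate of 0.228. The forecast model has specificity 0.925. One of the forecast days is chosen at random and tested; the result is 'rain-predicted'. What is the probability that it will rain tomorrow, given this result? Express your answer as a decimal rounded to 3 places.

Let H be the event that it will rain tomorrow. P(H) = 0.234, so P(¬H) = 0.766. With E the 'rain-predicted' result, P(E|H) = 0.772 and P(E|¬H) = 0.075.
P(E) = 0.772·0.234 + 0.075·0.766 = 0.18065 + 0.057450 = 0.23810.
By Bayes' theorem, P(H|E) = 0.18065 / 0.23810 = 0.759.

P(H | E) ≈ 0.759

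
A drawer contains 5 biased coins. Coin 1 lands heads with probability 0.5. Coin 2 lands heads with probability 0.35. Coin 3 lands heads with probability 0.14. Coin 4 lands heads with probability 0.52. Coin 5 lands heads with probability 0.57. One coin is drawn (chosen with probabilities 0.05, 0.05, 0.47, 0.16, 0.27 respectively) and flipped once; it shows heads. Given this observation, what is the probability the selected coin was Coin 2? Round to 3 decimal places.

Posterior probability ≈ 0.051

Tabulate prior·likelihood by source: [1] prior 0.05, lik 0.5, product 0.02500; [2] prior 0.05, lik 0.35, product 0.01750; [3] prior 0.47, lik 0.14, product 0.06580; [4] prior 0.16, lik 0.52, product 0.08320; [5] prior 0.27, lik 0.57, product 0.1539.
Normalizing constant = 0.34540; the posterior for Coin 2 is its product over the sum, 0.01750/0.34540 = 0.051.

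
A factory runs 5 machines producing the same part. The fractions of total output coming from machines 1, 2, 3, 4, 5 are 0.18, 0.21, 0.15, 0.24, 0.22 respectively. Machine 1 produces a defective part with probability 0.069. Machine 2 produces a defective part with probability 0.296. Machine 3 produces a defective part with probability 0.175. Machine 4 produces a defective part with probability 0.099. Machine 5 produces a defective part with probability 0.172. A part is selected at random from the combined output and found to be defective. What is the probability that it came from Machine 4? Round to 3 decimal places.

P(defective|M1) = 0.069; P(defective|M2) = 0.296; P(defective|M3) = 0.175; P(defective|M4) = 0.099; P(defective|M5) = 0.172.
Prior × likelihood for each source: 0.18·0.069=0.01242, 0.21·0.296=0.06216, 0.15·0.175=0.02625, 0.24·0.099=0.02376, 0.22·0.172=0.03784. Summing gives P(defective) = 0.16243.
P(Machine 4 | defective) = 0.02376 / 0.16243 = 0.146.

Posterior probability ≈ 0.146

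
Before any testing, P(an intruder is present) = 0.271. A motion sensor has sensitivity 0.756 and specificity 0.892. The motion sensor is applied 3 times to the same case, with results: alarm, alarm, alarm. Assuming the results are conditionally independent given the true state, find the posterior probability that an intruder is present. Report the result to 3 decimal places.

Let H be the event that an intruder is present; start with P(H) = 0.271. P('alarm'|H) = 0.756, P('alarm'|¬H) = 0.108.
Update on result 1 ('alarm'): P(H) ← 0.756·0.2710 / (0.756·0.2710 + 0.108·0.7290) = 0.20488/0.28361 = 0.7224.
Update on result 2 ('alarm'): P(H) ← 0.756·0.7224 / (0.756·0.7224 + 0.108·0.2776) = 0.54613/0.57611 = 0.9480.
Update on result 3 ('alarm'): P(H) ← 0.756·0.9480 / (0.756·0.9480 + 0.108·0.0520) = 0.71666/0.72228 = 0.9922.

Posterior P(H) ≈ 0.992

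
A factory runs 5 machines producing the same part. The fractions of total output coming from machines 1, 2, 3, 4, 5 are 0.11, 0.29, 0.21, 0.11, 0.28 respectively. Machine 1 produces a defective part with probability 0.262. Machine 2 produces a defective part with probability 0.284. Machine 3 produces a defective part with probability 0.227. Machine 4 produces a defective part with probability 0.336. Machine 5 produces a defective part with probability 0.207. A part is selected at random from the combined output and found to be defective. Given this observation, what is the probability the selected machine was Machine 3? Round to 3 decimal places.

Tabulate prior·likelihood by source: [1] prior 0.11, lik 0.262, product 0.02882; [2] prior 0.29, lik 0.284, product 0.08236; [3] prior 0.21, lik 0.227, product 0.04767; [4] prior 0.11, lik 0.336, product 0.03696; [5] prior 0.28, lik 0.207, product 0.05796.
Normalizing constant = 0.25377; the posterior for Machine 3 is its product over the sum, 0.04767/0.25377 = 0.188.

Posterior probability ≈ 0.188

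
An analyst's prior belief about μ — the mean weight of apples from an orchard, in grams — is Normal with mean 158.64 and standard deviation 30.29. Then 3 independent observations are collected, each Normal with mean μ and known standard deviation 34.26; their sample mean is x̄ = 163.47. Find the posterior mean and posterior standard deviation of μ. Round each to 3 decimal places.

Posterior mean ≈ 162.026; posterior SD ≈ 16.562

Prior precision 1/τ₀² = 1/30.29² = 0.00108994; data precision n/σ² = 3/34.26² = 0.00255592.
Posterior precision = 0.00108994 + 0.00255592 = 0.00364585, giving posterior SD = 1/√0.00364585 = 16.562.
Posterior mean = (0.00108994·158.64 + 0.00255592·163.47) / 0.00364585 = 162.026.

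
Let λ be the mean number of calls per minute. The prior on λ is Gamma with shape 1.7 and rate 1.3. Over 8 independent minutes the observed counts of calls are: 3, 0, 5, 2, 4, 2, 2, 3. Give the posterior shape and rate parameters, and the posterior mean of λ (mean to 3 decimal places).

Posterior: Gamma(shape=22.7, rate=9.3); mean ≈ 2.441

Total count ∑xᵢ = 21 over n = 8 minutes.
Gamma is conjugate to the Poisson likelihood: posterior is Gamma(shape = 1.7+21 = 22.7, rate = 1.3+8 = 9.3).
E[λ | data] = 22.7/9.3 = 2.441.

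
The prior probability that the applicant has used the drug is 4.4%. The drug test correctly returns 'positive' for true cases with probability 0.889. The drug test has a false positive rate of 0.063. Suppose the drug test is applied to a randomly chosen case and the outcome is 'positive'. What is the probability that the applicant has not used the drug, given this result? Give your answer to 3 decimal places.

P(¬H | E) ≈ 0.606

Let H be the event that the applicant has used the drug. P(H) = 0.044, so P(¬H) = 0.956. With E the 'positive' result, P(E|H) = 0.889 and P(E|¬H) = 0.063.
P(E) = 0.889·0.044 + 0.063·0.956 = 0.039116 + 0.060228 = 0.099344.
By Bayes' theorem, P(H|E) = 0.039116 / 0.099344 = 0.394. Hence P(¬H|E) = 1 − 0.394 = 0.606.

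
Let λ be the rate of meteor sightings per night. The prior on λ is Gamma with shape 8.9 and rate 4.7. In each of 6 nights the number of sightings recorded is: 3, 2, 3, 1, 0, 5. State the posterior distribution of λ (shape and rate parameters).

Posterior: Gamma(shape=22.9, rate=10.7)

The Poisson likelihood adds the total count to the shape and the number of exposure periods to the rate. Here ∑xᵢ = 14 and n = 6, so shape 8.9→22.9 and rate 4.7→10.7.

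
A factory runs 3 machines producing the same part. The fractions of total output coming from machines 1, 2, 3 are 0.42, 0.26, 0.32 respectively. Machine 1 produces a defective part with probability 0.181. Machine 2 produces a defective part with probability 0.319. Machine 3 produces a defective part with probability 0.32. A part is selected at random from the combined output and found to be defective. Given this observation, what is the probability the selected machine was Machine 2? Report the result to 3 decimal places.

Posterior probability ≈ 0.317

P(defective|M1) = 0.181; P(defective|M2) = 0.319; P(defective|M3) = 0.32.
Prior × likelihood for each source: 0.42·0.181=0.07602, 0.26·0.319=0.08294, 0.32·0.32=0.1024. Summing gives P(defective) = 0.26136.
P(Machine 2 | defective) = 0.08294 / 0.26136 = 0.317.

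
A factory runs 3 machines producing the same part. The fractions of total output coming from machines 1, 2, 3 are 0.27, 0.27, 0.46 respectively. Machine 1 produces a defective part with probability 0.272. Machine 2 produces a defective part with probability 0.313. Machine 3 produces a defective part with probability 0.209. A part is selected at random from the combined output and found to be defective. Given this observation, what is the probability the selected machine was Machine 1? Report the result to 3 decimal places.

Posterior probability ≈ 0.289

Tabulate prior·likelihood by source: [1] prior 0.27, lik 0.272, product 0.07344; [2] prior 0.27, lik 0.313, product 0.08451; [3] prior 0.46, lik 0.209, product 0.09614.
Normalizing constant = 0.25409; the posterior for Machine 1 is its product over the sum, 0.07344/0.25409 = 0.289.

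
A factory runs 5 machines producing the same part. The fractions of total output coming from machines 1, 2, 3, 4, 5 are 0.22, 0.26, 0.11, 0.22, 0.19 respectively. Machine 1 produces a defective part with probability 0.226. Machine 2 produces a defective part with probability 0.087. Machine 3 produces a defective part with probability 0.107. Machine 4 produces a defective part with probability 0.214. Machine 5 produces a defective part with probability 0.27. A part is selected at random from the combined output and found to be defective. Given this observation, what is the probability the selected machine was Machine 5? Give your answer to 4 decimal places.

Posterior probability ≈ 0.2811

Tabulate prior·likelihood by source: [1] prior 0.22, lik 0.226, product 0.04972; [2] prior 0.26, lik 0.087, product 0.02262; [3] prior 0.11, lik 0.107, product 0.01177; [4] prior 0.22, lik 0.214, product 0.04708; [5] prior 0.19, lik 0.27, product 0.05130.
Normalizing constant = 0.18249; the posterior for Machine 5 is its product over the sum, 0.05130/0.18249 = 0.2811.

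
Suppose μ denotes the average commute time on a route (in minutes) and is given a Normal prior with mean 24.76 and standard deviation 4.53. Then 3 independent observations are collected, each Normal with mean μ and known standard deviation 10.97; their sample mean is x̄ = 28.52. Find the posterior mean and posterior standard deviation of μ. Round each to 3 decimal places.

Posterior mean ≈ 26.033; posterior SD ≈ 3.685

Prior precision 1/τ₀² = 1/4.53² = 0.0487308; data precision n/σ² = 3/10.97² = 0.0249292.
Posterior precision = 0.0487308 + 0.0249292 = 0.0736600, giving posterior SD = 1/√0.0736600 = 3.685.
Posterior mean = (0.0487308·24.76 + 0.0249292·28.52) / 0.0736600 = 26.033.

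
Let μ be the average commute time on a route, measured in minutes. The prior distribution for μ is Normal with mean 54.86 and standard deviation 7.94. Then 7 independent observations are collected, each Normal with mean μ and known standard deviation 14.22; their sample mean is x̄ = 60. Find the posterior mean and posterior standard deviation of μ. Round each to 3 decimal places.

Posterior mean ≈ 58.385; posterior SD ≈ 4.451

Prior precision 1/τ₀² = 1/7.94² = 0.0158620; data precision n/σ² = 7/14.22² = 0.0346178.
Posterior precision = 0.0158620 + 0.0346178 = 0.0504798, giving posterior SD = 1/√0.0504798 = 4.451.
Posterior mean = (0.0158620·54.86 + 0.0346178·60) / 0.0504798 = 58.385.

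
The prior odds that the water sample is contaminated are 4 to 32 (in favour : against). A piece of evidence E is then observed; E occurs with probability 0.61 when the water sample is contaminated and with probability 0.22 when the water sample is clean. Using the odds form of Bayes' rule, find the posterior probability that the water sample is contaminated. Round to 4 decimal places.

Prior odds = 4/32 = 0.12500. In log-odds, ln(0.12500) = -2.0794.
Add log likelihood ratio: ln(2.7727) = 1.0198.
Posterior log-odds = -1.0596, so posterior odds = exp(-1.0596) = 0.34659. Converting, P(H|E) = 0.34659/1.3466 = 0.2574.

Posterior probability ≈ 0.2574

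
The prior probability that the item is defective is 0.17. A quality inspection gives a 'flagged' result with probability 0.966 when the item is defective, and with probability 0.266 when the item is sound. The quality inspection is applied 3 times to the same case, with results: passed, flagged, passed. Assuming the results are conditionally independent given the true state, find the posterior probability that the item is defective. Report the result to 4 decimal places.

Posterior P(H) ≈ 0.0016

Let H be the event that the item is defective; start with P(H) = 0.17. P('flagged'|H) = 0.966, P('flagged'|¬H) = 0.266.
Update on result 1 ('passed'): P(H) ← 0.034·0.1700 / (0.034·0.1700 + 0.734·0.8300) = 0.0057800/0.61500 = 0.0094.
Update on result 2 ('flagged'): P(H) ← 0.966·0.0094 / (0.966·0.0094 + 0.266·0.9906) = 0.0090788/0.27258 = 0.0333.
Update on result 3 ('passed'): P(H) ← 0.034·0.0333 / (0.034·0.0333 + 0.734·0.9667) = 0.0011324/0.71068 = 0.0016.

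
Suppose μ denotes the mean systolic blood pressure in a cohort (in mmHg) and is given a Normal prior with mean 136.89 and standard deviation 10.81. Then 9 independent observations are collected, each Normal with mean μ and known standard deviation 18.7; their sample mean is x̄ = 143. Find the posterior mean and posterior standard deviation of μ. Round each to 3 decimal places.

Posterior mean ≈ 141.475; posterior SD ≈ 5.400

Prior precision 1/τ₀² = 1/10.81² = 0.00855753; data precision n/σ² = 9/18.7² = 0.0257371.
Posterior precision = 0.00855753 + 0.0257371 = 0.0342946, giving posterior SD = 1/√0.0342946 = 5.400.
Posterior mean = (0.00855753·136.89 + 0.0257371·143) / 0.0342946 = 141.475.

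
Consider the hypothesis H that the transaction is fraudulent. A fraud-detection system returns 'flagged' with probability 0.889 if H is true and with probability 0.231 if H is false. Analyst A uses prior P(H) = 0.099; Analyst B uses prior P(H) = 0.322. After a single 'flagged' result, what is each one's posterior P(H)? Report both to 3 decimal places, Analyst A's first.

Analyst A: 0.297; Analyst B: 0.646

P('+'|H) = 0.889, P('+'|¬H) = 0.231.
Analyst A: numerator 0.889·0.099 = 0.088011; evidence = 0.088011+0.231·0.901 = 0.29614; posterior = 0.297.
Analyst B: numerator 0.889·0.322 = 0.28626; evidence = 0.28626+0.231·0.678 = 0.44288; posterior = 0.646.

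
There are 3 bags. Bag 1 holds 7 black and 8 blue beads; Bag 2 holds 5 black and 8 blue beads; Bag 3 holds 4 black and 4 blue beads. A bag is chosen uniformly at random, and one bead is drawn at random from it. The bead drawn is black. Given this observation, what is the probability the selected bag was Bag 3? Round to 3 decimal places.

Tabulate prior·likelihood by source: [1] prior 0.333333, lik 0.4667, product 0.1556; [2] prior 0.333333, lik 0.3846, product 0.1282; [3] prior 0.333333, lik 0.5, product 0.1667.
Normalizing constant = 0.45043; the posterior for Bag 3 is its product over the sum, 0.1667/0.45043 = 0.370.

Posterior probability ≈ 0.370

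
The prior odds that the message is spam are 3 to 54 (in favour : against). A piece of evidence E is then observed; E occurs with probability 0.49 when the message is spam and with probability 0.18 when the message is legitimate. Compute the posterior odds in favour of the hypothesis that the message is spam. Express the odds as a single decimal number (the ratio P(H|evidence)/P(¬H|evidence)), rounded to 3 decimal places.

Posterior odds ≈ 0.151

Prior odds = 3/54 = 0.055556.
Likelihood ratio for E = 0.49/0.18 = 2.7222.
Posterior odds = prior odds × LR = 0.15123.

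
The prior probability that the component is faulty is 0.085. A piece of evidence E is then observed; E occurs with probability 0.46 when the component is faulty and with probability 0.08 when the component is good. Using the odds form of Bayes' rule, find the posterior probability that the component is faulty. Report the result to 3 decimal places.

Posterior probability ≈ 0.348

Prior odds = 0.085/(1−0.085) = 0.092896. In log-odds, ln(0.092896) = -2.3763.
Add log likelihood ratio: ln(5.7500) = 1.7492.
Posterior log-odds = -0.62707, so posterior odds = exp(-0.62707) = 0.53415. Converting, P(H|E) = 0.53415/1.5342 = 0.348.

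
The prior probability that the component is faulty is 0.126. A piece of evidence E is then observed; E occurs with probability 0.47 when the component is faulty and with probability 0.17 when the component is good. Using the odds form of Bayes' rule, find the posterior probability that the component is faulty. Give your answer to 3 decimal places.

Posterior probability ≈ 0.285

Prior odds = 0.126/(1−0.126) = 0.14416. In log-odds, ln(0.14416) = -1.9368.
Add log likelihood ratio: ln(2.7647) = 1.0169.
Posterior log-odds = -0.91986, so posterior odds = exp(-0.91986) = 0.39857. Converting, P(H|E) = 0.39857/1.3986 = 0.285.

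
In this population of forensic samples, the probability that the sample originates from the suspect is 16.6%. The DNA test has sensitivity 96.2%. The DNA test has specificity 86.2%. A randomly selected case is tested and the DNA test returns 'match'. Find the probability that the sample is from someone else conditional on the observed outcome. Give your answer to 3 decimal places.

Let H be the event that the sample originates from the suspect. P(H) = 0.166, so P(¬H) = 0.834. With E the 'match' result, P(E|H) = 0.962 and P(E|¬H) = 0.138.
P(E) = 0.962·0.166 + 0.138·0.834 = 0.15969 + 0.11509 = 0.27478.
By Bayes' theorem, P(H|E) = 0.15969 / 0.27478 = 0.581. Hence P(¬H|E) = 1 − 0.581 = 0.419.

P(¬H | E) ≈ 0.419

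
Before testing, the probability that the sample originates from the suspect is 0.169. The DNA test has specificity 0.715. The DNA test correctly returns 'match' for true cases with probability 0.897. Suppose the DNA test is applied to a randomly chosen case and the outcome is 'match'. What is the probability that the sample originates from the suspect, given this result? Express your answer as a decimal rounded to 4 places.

Write H for 'the sample originates from the suspect'. Prior odds H:¬H = 0.169/0.831 = 0.20337. For the 'match' outcome, the likelihood ratio is 0.897/0.285 = 3.1474.
Posterior odds = 0.20337 × 3.1474 = 0.64008, so P(H|E) = 0.64008/(1+0.64008) = 0.3903.

P(H | E) ≈ 0.3903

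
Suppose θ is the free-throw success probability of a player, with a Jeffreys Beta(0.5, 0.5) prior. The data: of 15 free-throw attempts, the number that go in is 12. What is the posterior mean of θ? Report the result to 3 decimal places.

Posterior mean ≈ 0.781

The binomial likelihood is conjugate to the Beta prior: with 12 successes and 3 failures, the posterior is Beta(0.5+12, 0.5+3) = Beta(12.5, 3.5).
E[θ | data] = 12.5/(12.5+3.5) = 0.781.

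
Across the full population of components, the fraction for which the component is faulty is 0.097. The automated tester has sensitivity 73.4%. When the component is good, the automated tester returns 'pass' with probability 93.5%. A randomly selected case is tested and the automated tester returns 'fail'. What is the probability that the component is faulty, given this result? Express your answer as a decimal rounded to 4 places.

P(H | E) ≈ 0.5481

Write H for 'the component is faulty'. Prior odds H:¬H = 0.097/0.903 = 0.10742. For the 'fail' outcome, the likelihood ratio is 0.734/0.065 = 11.292.
Posterior odds = 0.10742 × 11.292 = 1.2130, so P(H|E) = 1.2130/(1+1.2130) = 0.5481.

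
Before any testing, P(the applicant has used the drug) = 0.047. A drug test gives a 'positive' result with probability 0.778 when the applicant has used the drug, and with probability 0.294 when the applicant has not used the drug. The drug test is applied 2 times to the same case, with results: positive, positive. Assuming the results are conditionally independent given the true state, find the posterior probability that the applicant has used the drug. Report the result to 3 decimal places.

Posterior P(H) ≈ 0.257

Let H be the event that the applicant has used the drug; start with P(H) = 0.047. P('positive'|H) = 0.778, P('positive'|¬H) = 0.294.
Update on result 1 ('positive'): P(H) ← 0.778·0.0470 / (0.778·0.0470 + 0.294·0.9530) = 0.036566/0.31675 = 0.1154.
Update on result 2 ('positive'): P(H) ← 0.778·0.1154 / (0.778·0.1154 + 0.294·0.8846) = 0.089814/0.34987 = 0.2567.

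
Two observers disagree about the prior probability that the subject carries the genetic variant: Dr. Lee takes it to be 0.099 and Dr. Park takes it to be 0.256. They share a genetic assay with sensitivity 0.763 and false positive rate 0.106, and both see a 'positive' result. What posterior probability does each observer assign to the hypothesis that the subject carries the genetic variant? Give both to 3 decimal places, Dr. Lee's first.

P('+'|H) = 0.763, P('+'|¬H) = 0.106.
Dr. Lee: numerator 0.763·0.099 = 0.075537; evidence = 0.075537+0.106·0.901 = 0.17104; posterior = 0.442.
Dr. Park: numerator 0.763·0.256 = 0.19533; evidence = 0.19533+0.106·0.744 = 0.27419; posterior = 0.712.

Dr. Lee: 0.442; Dr. Park: 0.712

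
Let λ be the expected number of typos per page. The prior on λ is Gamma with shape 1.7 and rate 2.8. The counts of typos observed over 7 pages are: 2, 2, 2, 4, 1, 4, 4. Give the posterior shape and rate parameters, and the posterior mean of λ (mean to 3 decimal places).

The Poisson likelihood adds the total count to the shape and the number of exposure periods to the rate. Here ∑xᵢ = 19 and n = 7, so shape 1.7→20.7 and rate 2.8→9.8.
E[λ | data] = 20.7/9.8 = 2.112.

Posterior: Gamma(shape=20.7, rate=9.8); mean ≈ 2.112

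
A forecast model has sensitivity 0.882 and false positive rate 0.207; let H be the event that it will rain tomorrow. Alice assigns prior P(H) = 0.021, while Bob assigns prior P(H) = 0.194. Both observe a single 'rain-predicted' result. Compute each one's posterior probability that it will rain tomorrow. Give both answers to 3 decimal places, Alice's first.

Alice: 0.084; Bob: 0.506

P('+'|H) = 0.882, P('+'|¬H) = 0.207.
Alice: numerator 0.882·0.021 = 0.018522; evidence = 0.018522+0.207·0.979 = 0.22117; posterior = 0.084.
Bob: numerator 0.882·0.194 = 0.17111; evidence = 0.17111+0.207·0.806 = 0.33795; posterior = 0.506.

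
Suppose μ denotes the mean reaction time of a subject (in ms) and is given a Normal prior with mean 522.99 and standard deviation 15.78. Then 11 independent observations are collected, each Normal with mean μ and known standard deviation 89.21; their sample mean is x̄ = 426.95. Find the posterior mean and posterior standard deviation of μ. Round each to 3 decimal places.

Posterior mean ≈ 498.399; posterior SD ≈ 13.611

Prior precision 1/τ₀² = 1/15.78² = 0.00401593; data precision n/σ² = 11/89.21² = 0.00138218.
Posterior precision = 0.00401593 + 0.00138218 = 0.00539811, giving posterior SD = 1/√0.00539811 = 13.611.
Posterior mean = (0.00401593·522.99 + 0.00138218·426.95) / 0.00539811 = 498.399.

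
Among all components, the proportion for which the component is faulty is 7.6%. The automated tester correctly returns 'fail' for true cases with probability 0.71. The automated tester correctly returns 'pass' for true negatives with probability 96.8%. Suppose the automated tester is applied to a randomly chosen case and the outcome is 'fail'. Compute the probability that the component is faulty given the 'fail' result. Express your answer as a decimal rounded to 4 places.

P(H | E) ≈ 0.6460

Let H be the event that the component is faulty. P(H) = 0.076, so P(¬H) = 0.924. With E the 'fail' result, P(E|H) = 0.71 and P(E|¬H) = 0.032.
P(E) = 0.71·0.076 + 0.032·0.924 = 0.053960 + 0.029568 = 0.083528.
By Bayes' theorem, P(H|E) = 0.053960 / 0.083528 = 0.6460.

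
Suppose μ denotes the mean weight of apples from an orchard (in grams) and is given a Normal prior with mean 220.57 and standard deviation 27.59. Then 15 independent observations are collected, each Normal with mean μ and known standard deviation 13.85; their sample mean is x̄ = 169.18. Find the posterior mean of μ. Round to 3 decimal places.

Posterior mean ≈ 170.029

With known σ, the Normal prior is conjugate. Weight on the data is w = (n/σ²)/(n/σ² + 1/τ₀²) = 0.0781973/(0.0781973+0.00131370) = 0.98348.
Posterior mean = w·x̄ + (1−w)·μ₀ = 0.98348·169.18 + 0.016522·220.57 = 170.029.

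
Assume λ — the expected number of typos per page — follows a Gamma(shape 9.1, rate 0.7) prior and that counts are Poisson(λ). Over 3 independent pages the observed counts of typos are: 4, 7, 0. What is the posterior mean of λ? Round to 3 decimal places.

The Poisson likelihood adds the total count to the shape and the number of exposure periods to the rate. Here ∑xᵢ = 11 and n = 3, so shape 9.1→20.1 and rate 0.7→3.7.
E[λ | data] = 20.1/3.7 = 5.432.

Posterior mean ≈ 5.432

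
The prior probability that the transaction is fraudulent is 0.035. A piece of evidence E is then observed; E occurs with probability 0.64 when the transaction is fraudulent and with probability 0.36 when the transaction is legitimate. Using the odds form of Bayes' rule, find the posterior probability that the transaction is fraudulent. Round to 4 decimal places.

Posterior probability ≈ 0.0606

Prior odds = 0.035/(1−0.035) = 0.036269.
Likelihood ratio for E = 0.64/0.36 = 1.7778.
Posterior odds = prior odds × LR = 0.064479.
Posterior probability = odds/(1+odds) = 0.064479/1.0645 = 0.0606.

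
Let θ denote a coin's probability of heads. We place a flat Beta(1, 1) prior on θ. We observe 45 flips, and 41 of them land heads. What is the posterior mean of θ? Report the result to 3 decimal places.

Posterior mean ≈ 0.894

The binomial likelihood is conjugate to the Beta prior: with 41 successes and 4 failures, the posterior is Beta(1+41, 1+4) = Beta(42, 5).
Posterior mean = α/(α+β) = 42/47 = 0.894.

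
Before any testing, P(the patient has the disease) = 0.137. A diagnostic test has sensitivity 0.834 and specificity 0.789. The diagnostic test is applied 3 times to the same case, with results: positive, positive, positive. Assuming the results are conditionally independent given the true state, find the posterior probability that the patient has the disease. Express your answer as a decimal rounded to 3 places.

Let H be the event that the patient has the disease; start with P(H) = 0.137. P('positive'|H) = 0.834, P('positive'|¬H) = 0.211.
Update on result 1 ('positive'): P(H) ← 0.834·0.1370 / (0.834·0.1370 + 0.211·0.8630) = 0.11426/0.29635 = 0.3855.
Update on result 2 ('positive'): P(H) ← 0.834·0.3855 / (0.834·0.3855 + 0.211·0.6145) = 0.32155/0.45120 = 0.7127.
Update on result 3 ('positive'): P(H) ← 0.834·0.7127 / (0.834·0.7127 + 0.211·0.2873) = 0.59435/0.65498 = 0.9074.

Posterior P(H) ≈ 0.907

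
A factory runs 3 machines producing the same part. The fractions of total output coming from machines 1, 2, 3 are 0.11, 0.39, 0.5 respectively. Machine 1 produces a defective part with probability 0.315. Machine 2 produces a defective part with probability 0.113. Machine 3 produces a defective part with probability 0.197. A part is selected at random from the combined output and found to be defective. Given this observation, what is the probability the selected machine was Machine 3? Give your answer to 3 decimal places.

Tabulate prior·likelihood by source: [1] prior 0.11, lik 0.315, product 0.03465; [2] prior 0.39, lik 0.113, product 0.04407; [3] prior 0.5, lik 0.197, product 0.09850.
Normalizing constant = 0.17722; the posterior for Machine 3 is its product over the sum, 0.09850/0.17722 = 0.556.

Posterior probability ≈ 0.556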